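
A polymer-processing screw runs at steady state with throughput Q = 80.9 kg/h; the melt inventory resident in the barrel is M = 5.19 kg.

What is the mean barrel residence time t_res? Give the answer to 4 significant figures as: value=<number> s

Convert throughput: Q = 80.9 kg/h = 80.9/3600 = 0.0224722 kg/s
Mean residence time: t_res = M/Q_s = 5.19 kg / 0.0224722 kg/s = 230.952 s

value=231.0 s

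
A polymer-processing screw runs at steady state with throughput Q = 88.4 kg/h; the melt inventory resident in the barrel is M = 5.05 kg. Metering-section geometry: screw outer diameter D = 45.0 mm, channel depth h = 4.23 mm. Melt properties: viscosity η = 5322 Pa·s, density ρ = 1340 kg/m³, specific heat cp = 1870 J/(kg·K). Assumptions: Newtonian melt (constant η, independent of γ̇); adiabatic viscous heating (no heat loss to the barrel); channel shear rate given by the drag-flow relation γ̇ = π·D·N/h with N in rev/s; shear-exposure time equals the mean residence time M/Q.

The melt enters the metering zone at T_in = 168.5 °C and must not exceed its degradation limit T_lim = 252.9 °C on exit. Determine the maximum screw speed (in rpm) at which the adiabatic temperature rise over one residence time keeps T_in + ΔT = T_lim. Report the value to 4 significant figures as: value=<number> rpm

value=24.96 rpm

Q_s = Q / 3600 = 88.4 / 3600 = 0.0245556 kg/s
Mean residence time: t_res = M/Q_s = 5.05 kg / 0.0245556 kg/s = 205.656 s
Geometry in SI: D = 45.0 mm → 0.045 m, h = 4.23 mm → 0.00423 m
ΔT_a = T_lim − T_in = 252.9 − 168.5 = 84.4 K
γ̇_max² = ΔT_a·ρ·cp / (η·t_res) = [84.4 × 1340 × 1870] / [5322 × 205.656] = 193.229 s⁻²
γ̇_max = √193.229 = 13.9007 s⁻¹
N_max = γ̇_max h / (πD) = 13.9007·0.00423/(π·0.045) = 0.415924 rev/s → ×60 = 24.9555 rpm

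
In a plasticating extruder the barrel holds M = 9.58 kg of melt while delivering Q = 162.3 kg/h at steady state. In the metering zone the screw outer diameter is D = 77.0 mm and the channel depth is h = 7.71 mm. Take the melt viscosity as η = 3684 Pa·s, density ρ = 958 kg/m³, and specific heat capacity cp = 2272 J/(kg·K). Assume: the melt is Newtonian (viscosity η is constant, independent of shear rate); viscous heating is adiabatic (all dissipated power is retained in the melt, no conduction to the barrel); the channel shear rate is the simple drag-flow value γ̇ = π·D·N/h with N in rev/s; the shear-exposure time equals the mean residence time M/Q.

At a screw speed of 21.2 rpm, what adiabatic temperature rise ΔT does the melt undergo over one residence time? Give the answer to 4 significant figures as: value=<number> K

value=44.20 K

Q_s = Q / 3600 = 162.3 / 3600 = 0.0450833 kg/s
t_res = M / Q_s = 9.58 / 0.0450833 = 212.495 s
Geometry in metres: D = 77.0 mm → 0.077 m, h = 7.71 mm → 0.00771 m; screw speed N = 21.2 rpm = 0.353333 rev/s
γ̇ = π·D·N / h = π · 0.077 · 0.353333 / 0.00771 = 11.0859 s⁻¹
ΔT = η·γ̇²·t_res / (ρ·cp) = 3684 · (11.0859)² · 212.495 / (958 · 2272) = 44.2015 K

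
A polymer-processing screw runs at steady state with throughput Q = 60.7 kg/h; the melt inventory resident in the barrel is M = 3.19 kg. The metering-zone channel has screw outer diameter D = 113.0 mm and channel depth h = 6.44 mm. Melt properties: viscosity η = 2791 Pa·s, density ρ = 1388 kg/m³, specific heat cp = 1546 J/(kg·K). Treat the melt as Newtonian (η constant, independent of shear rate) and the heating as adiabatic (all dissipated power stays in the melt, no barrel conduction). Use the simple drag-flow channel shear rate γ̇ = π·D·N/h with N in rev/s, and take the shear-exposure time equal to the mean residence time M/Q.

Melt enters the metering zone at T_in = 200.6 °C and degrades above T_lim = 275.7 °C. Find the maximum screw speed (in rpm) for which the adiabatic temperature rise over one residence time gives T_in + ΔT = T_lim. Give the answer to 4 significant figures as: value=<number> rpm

value=19.01 rpm

Convert throughput: Q = 60.7 kg/h = 60.7/3600 = 0.0168611 kg/s
t_res = M / Q_s = 3.19 ÷ 0.0168611 = 189.193 s
Convert to metres: D = 0.113 m, h = 0.00644 m
Allowable rise: ΔT_a = T_lim − T_in = 275.7 − 200.6 = 75.1 K
γ̇_max² = ΔT_a·ρ·cp / (η·t_res) = [75.1 × 1388 × 1546] / [2791 × 189.193] = 305.193 s⁻²
Take the square root: γ̇_max = √(305.193) = 17.4698 s⁻¹
N_max = γ̇_max·h / (π·D) = 17.4698 · 0.00644 / (π · 0.113) = 0.316916 rev/s = 19.015 rpm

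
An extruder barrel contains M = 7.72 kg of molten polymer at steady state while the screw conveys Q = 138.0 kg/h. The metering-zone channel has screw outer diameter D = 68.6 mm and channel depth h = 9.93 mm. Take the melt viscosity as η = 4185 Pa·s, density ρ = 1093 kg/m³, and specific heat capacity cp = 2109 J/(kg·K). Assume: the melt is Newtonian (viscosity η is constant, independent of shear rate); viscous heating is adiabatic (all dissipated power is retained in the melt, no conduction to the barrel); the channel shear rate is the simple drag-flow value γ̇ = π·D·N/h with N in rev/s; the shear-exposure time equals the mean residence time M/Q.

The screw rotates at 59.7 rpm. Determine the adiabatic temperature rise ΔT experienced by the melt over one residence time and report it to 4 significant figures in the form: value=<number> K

value=170.5 K

Throughput in SI: Q_s = 138.0 kg/h ÷ 3600 s/h = 0.0383333 kg/s
t_res = M / Q_s = 7.72 / 0.0383333 = 201.391 s
D = 68.6 mm = 0.0686 m;  h = 9.93 mm = 0.00993 m;  N = 59.7 rpm / 60 = 0.995 rev/s
γ̇ = π·D·N / h = π · 0.0686 · 0.995 / 0.00993 = 21.5947 s⁻¹
ΔT = η·γ̇²·t_res/(ρ·cp) = [4185 × 21.5947² × 201.391] / [1093 × 2109] = 170.504 K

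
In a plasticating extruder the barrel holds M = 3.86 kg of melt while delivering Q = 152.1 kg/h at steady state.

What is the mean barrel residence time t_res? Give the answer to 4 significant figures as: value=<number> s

Q_s = Q / 3600 = 152.1 / 3600 = 0.04225 kg/s
t_res = M / Q_s = 3.86 / 0.04225 = 91.3609 s

value=91.36 s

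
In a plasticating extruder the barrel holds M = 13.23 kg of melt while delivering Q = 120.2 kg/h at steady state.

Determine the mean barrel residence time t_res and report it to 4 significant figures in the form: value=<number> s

Throughput in SI: Q_s = 120.2 kg/h ÷ 3600 s/h = 0.0333889 kg/s
Mean residence time: t_res = M/Q_s = 13.23 kg / 0.0333889 kg/s = 396.24 s

value=396.2 s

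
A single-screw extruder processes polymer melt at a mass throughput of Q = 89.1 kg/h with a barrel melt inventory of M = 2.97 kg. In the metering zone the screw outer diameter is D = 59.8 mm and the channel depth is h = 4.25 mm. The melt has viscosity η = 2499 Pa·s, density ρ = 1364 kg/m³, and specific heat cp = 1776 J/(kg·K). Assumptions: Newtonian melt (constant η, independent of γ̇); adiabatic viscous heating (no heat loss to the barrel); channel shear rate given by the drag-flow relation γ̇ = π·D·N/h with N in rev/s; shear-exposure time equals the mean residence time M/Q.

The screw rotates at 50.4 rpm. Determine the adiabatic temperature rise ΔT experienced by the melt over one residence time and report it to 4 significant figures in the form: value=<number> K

Convert throughput: Q = 89.1 kg/h = 89.1/3600 = 0.02475 kg/s
t_res = M / Q_s = 2.97 / 0.02475 = 120 s
D = 59.8 mm = 0.0598 m;  h = 4.25 mm = 0.00425 m;  N = 50.4 rpm / 60 = 0.84 rev/s
γ̇ = π D N / h = (π)(0.0598)(0.84) / 0.00425 = 37.1314 s⁻¹
ΔT = η·γ̇²·t_res/(ρ·cp) = [2499 × 37.1314² × 120] / [1364 × 1776] = 170.676 K

value=170.7 K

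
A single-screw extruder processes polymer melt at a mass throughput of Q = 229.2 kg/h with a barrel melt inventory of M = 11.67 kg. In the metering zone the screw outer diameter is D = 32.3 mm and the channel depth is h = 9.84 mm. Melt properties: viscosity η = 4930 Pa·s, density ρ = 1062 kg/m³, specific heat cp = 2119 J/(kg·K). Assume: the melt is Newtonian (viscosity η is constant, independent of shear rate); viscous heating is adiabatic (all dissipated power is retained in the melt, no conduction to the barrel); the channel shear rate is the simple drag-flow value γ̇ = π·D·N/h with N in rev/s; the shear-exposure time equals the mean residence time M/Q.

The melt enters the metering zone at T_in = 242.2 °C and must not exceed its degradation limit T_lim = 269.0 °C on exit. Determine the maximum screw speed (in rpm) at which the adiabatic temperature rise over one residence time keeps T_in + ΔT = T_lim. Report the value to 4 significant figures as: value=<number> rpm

Throughput in SI: Q_s = 229.2 kg/h ÷ 3600 s/h = 0.0636667 kg/s
Mean residence time: t_res = M/Q_s = 11.67 kg / 0.0636667 kg/s = 183.298 s
D = 32.3 mm = 0.0323 m;  h = 9.84 mm = 0.00984 m
ΔT_a = T_lim − T_in = 269.0 °C − 242.2 °C = 26.8 K
γ̇_max² = ΔT_a·ρ·cp / (η·t_res) = [26.8 × 1062 × 2119] / [4930 × 183.298] = 66.7398 s⁻²
γ̇_max = sqrt(66.7398) = 8.16944 s⁻¹
N_max = γ̇_max·h / (π·D) = 8.16944 · 0.00984 / (π · 0.0323) = 0.7922 rev/s = 47.532 rpm

value=47.53 rpm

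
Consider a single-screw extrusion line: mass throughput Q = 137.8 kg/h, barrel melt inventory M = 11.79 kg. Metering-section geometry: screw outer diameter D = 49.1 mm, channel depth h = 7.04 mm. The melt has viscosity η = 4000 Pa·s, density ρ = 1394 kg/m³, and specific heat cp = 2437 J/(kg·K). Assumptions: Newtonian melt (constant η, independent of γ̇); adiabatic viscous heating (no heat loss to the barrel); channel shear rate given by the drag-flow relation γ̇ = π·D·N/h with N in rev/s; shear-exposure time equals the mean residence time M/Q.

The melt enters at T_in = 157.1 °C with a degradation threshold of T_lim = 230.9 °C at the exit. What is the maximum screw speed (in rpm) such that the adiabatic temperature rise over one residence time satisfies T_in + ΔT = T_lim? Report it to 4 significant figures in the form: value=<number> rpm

value=39.06 rpm

Throughput in SI: Q_s = 137.8 kg/h ÷ 3600 s/h = 0.0382778 kg/s
t_res = M / Q_s = 11.79 / 0.0382778 = 308.012 s
D = 49.1 mm = 0.0491 m;  h = 7.04 mm = 0.00704 m
ΔT_a = T_lim − T_in = 230.9 − 157.1 = 73.8 K
γ̇_max² = ΔT_a·ρ·cp/(η·t_res) = 73.8·1394·2437/(4000·308.012) = 203.492 s⁻²
γ̇_max = sqrt(203.492) = 14.2651 s⁻¹
N_max = γ̇_max h / (πD) = 14.2651·0.00704/(π·0.0491) = 0.651051 rev/s → ×60 = 39.0631 rpm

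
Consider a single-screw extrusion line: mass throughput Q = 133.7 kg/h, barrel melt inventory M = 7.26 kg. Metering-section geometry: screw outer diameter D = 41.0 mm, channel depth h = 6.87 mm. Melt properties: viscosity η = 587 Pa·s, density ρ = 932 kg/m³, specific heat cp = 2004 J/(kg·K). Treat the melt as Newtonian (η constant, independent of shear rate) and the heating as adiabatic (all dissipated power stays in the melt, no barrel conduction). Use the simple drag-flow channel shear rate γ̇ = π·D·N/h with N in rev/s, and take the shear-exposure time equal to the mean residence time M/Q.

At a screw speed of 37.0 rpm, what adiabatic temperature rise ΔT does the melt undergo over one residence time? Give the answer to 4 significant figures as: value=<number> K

Q_s = Q / 3600 = 133.7 / 3600 = 0.0371389 kg/s
t_res = M / Q_s = 7.26 / 0.0371389 = 195.482 s
Geometry in metres: D = 41.0 mm → 0.041 m, h = 6.87 mm → 0.00687 m; screw speed N = 37.0 rpm = 0.616667 rev/s
γ̇ = π·D·N / h = π · 0.041 · 0.616667 / 0.00687 = 11.5619 s⁻¹
Adiabatic rise: ΔT = η γ̇² t_res / (ρ cp) = 587·(11.5619)²·195.482 / (932·2004) = 8.21272 K

value=8.213 K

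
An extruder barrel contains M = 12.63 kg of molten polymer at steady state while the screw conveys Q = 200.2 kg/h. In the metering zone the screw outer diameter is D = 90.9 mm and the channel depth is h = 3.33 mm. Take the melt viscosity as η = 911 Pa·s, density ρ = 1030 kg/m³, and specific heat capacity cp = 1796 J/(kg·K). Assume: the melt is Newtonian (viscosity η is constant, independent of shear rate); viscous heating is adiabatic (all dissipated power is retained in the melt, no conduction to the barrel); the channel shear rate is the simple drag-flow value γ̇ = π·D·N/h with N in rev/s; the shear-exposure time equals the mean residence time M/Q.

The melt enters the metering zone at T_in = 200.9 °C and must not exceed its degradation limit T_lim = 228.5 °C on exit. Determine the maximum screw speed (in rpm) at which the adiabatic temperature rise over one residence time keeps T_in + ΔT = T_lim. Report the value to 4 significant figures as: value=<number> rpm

Convert throughput: Q = 200.2 kg/h = 200.2/3600 = 0.0556111 kg/s
t_res = M / Q_s = 12.63 ÷ 0.0556111 = 227.113 s
Geometry in SI: D = 90.9 mm → 0.0909 m, h = 3.33 mm → 0.00333 m
Allowable rise: ΔT_a = T_lim − T_in = 228.5 − 200.9 = 27.6 K
γ̇_max² = ΔT_a·ρ·cp / (η·t_res) = [27.6 × 1030 × 1796] / [911 × 227.113] = 246.77 s⁻²
γ̇_max = √246.77 = 15.7089 s⁻¹
N_max = γ̇_max h / (πD) = 15.7089·0.00333/(π·0.0909) = 0.183179 rev/s → ×60 = 10.9908 rpm

value=10.99 rpm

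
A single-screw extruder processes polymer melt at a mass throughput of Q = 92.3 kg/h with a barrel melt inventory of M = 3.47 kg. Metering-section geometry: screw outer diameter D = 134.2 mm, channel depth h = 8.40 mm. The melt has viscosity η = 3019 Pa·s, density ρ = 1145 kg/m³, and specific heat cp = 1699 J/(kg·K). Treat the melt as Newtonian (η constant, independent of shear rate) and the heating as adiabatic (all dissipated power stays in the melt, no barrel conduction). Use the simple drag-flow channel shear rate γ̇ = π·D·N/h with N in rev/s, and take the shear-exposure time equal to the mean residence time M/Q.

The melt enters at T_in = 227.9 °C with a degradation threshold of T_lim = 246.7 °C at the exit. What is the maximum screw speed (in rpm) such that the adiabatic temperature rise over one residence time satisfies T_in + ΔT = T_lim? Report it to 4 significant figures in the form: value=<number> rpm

Convert throughput: Q = 92.3 kg/h = 92.3/3600 = 0.0256389 kg/s
t_res = M / Q_s = 3.47 ÷ 0.0256389 = 135.341 s
D = 134.2 mm = 0.1342 m;  h = 8.40 mm = 0.0084 m
ΔT_a = T_lim − T_in = 246.7 °C − 227.9 °C = 18.8 K
γ̇_max² = ΔT_a·ρ·cp/(η·t_res) = 18.8·1145·1699/(3019·135.341) = 89.5083 s⁻²
γ̇_max = sqrt(89.5083) = 9.46088 s⁻¹
N_max = γ̇_max h / (πD) = 9.46088·0.0084/(π·0.1342) = 0.188499 rev/s → ×60 = 11.3099 rpm

value=11.31 rpm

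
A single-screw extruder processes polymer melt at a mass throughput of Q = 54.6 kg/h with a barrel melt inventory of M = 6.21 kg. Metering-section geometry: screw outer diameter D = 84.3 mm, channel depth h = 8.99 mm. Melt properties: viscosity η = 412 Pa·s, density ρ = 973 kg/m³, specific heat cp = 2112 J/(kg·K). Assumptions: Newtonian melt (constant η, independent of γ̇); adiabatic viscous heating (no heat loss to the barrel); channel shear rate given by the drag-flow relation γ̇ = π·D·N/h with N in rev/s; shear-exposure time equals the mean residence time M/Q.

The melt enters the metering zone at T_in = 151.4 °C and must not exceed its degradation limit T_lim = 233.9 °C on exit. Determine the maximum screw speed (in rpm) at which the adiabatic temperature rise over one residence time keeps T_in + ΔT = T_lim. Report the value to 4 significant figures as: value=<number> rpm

value=64.57 rpm

Convert throughput: Q = 54.6 kg/h = 54.6/3600 = 0.0151667 kg/s
Mean residence time: t_res = M/Q_s = 6.21 kg / 0.0151667 kg/s = 409.451 s
Geometry in SI: D = 84.3 mm → 0.0843 m, h = 8.99 mm → 0.00899 m
ΔT_a = T_lim − T_in = 233.9 °C − 151.4 °C = 82.5 K
γ̇_max² = ΔT_a·ρ·cp/(η·t_res) = 82.5·973·2112/(412·409.451) = 1004.99 s⁻²
γ̇_max = sqrt(1004.99) = 31.7016 s⁻¹
N_max = γ̇_max h / (πD) = 31.7016·0.00899/(π·0.0843) = 1.07613 rev/s → ×60 = 64.5676 rpm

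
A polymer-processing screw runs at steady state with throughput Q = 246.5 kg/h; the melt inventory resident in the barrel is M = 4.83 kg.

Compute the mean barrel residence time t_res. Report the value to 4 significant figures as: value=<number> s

Throughput in SI: Q_s = 246.5 kg/h ÷ 3600 s/h = 0.0684722 kg/s
t_res = M / Q_s = 4.83 / 0.0684722 = 70.5396 s

value=70.54 s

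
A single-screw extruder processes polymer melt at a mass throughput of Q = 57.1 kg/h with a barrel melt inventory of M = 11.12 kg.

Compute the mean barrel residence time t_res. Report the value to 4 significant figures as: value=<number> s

value=701.1 s

Convert throughput: Q = 57.1 kg/h = 57.1/3600 = 0.0158611 kg/s
t_res = M / Q_s = 11.12 ÷ 0.0158611 = 701.086 s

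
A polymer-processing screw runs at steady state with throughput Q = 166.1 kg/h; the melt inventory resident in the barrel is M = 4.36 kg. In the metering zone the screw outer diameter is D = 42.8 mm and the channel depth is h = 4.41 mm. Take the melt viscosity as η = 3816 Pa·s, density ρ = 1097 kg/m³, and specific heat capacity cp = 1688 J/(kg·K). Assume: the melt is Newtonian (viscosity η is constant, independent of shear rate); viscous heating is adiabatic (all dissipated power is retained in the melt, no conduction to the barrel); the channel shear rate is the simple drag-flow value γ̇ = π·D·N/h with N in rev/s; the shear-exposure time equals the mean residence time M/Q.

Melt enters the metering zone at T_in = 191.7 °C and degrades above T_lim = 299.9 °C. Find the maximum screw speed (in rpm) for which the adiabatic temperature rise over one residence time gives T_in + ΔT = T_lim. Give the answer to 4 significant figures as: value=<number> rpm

Q_s = Q / 3600 = 166.1 / 3600 = 0.0461389 kg/s
Mean residence time: t_res = M/Q_s = 4.36 kg / 0.0461389 kg/s = 94.4973 s
Geometry in SI: D = 42.8 mm → 0.0428 m, h = 4.41 mm → 0.00441 m
ΔT_a = T_lim − T_in = 299.9 − 191.7 = 108.2 K
Invert ΔT = ηγ̇²t_res/(ρcp) for γ̇: γ̇_max² = ΔT_a ρ cp / (η t_res) = 108.2·1097·1688 / (3816·94.4973) = 555.621 s⁻²
Take the square root: γ̇_max = √(555.621) = 23.5716 s⁻¹
N_max = γ̇_max h / (πD) = 23.5716·0.00441/(π·0.0428) = 0.773097 rev/s → ×60 = 46.3858 rpm

value=46.39 rpm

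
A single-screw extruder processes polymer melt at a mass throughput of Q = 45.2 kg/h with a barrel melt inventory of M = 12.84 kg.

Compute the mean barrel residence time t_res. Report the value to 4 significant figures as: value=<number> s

Q_s = Q / 3600 = 45.2 / 3600 = 0.0125556 kg/s
t_res = M / Q_s = 12.84 / 0.0125556 = 1022.65 s

value=1023. s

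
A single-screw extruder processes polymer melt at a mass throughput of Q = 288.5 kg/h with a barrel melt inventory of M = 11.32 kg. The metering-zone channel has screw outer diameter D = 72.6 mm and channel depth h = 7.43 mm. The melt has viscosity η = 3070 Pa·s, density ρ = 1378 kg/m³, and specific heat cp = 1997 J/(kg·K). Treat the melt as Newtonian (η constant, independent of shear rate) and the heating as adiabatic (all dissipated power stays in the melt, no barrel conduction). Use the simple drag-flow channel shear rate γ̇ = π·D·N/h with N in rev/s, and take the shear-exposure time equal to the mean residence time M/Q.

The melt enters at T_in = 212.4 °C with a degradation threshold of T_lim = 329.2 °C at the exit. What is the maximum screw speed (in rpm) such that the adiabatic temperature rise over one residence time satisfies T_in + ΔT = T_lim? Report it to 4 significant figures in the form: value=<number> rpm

Throughput in SI: Q_s = 288.5 kg/h ÷ 3600 s/h = 0.0801389 kg/s
t_res = M / Q_s = 11.32 ÷ 0.0801389 = 141.255 s
Convert to metres: D = 0.0726 m, h = 0.00743 m
ΔT_a = T_lim − T_in = 329.2 − 212.4 = 116.8 K
Invert ΔT = ηγ̇²t_res/(ρcp) for γ̇: γ̇_max² = ΔT_a ρ cp / (η t_res) = 116.8·1378·1997 / (3070·141.255) = 741.188 s⁻²
γ̇_max = sqrt(741.188) = 27.2248 s⁻¹
N_max = γ̇_max·h / (π·D) = 27.2248 · 0.00743 / (π · 0.0726) = 0.886884 rev/s = 53.213 rpm

value=53.21 rpm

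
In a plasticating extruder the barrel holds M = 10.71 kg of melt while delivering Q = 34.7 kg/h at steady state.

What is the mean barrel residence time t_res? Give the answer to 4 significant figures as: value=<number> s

value=1111. s

Q_s = Q / 3600 = 34.7 / 3600 = 0.00963889 kg/s
Mean residence time: t_res = M/Q_s = 10.71 kg / 0.00963889 kg/s = 1111.12 s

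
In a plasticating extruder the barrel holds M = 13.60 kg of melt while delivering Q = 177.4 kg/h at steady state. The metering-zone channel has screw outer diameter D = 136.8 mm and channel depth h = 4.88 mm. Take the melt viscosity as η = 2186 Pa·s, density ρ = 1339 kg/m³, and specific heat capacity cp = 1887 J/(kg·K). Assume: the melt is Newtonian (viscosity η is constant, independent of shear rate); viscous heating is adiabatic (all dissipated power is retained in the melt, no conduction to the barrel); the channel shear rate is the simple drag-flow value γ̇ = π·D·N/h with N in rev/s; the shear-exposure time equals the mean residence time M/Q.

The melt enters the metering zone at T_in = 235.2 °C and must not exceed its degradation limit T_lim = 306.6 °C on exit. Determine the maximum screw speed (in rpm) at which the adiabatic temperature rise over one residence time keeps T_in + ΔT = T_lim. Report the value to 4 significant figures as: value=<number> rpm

value=11.78 rpm

Convert throughput: Q = 177.4 kg/h = 177.4/3600 = 0.0492778 kg/s
t_res = M / Q_s = 13.60 ÷ 0.0492778 = 275.986 s
D = 136.8 mm = 0.1368 m;  h = 4.88 mm = 0.00488 m
Allowable rise: ΔT_a = T_lim − T_in = 306.6 − 235.2 = 71.4 K
Invert ΔT = ηγ̇²t_res/(ρcp) for γ̇: γ̇_max² = ΔT_a ρ cp / (η t_res) = 71.4·1339·1887 / (2186·275.986) = 299.029 s⁻²
γ̇_max = sqrt(299.029) = 17.2924 s⁻¹
N_max = γ̇_max·h / (π·D) = 17.2924 · 0.00488 / (π · 0.1368) = 0.196354 rev/s = 11.7813 rpm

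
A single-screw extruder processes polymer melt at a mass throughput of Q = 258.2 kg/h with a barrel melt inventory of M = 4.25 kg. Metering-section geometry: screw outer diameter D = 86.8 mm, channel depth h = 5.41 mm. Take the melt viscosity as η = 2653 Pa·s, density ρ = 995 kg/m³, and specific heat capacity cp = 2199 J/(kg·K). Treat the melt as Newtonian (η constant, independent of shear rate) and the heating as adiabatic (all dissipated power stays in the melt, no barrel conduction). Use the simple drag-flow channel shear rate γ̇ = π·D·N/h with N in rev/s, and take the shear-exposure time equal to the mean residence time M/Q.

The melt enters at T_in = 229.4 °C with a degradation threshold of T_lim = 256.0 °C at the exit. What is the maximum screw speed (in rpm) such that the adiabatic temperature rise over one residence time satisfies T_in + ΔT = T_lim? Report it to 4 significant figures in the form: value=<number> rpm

value=22.90 rpm

Throughput in SI: Q_s = 258.2 kg/h ÷ 3600 s/h = 0.0717222 kg/s
t_res = M / Q_s = 4.25 / 0.0717222 = 59.2564 s
D = 86.8 mm = 0.0868 m;  h = 5.41 mm = 0.00541 m
Allowable rise: ΔT_a = T_lim − T_in = 256.0 − 229.4 = 26.6 K
γ̇_max² = ΔT_a·ρ·cp/(η·t_res) = 26.6·995·2199/(2653·59.2564) = 370.218 s⁻²
Take the square root: γ̇_max = √(370.218) = 19.241 s⁻¹
N_max = γ̇_max·h / (π·D) = 19.241 · 0.00541 / (π · 0.0868) = 0.38173 rev/s = 22.9038 rpm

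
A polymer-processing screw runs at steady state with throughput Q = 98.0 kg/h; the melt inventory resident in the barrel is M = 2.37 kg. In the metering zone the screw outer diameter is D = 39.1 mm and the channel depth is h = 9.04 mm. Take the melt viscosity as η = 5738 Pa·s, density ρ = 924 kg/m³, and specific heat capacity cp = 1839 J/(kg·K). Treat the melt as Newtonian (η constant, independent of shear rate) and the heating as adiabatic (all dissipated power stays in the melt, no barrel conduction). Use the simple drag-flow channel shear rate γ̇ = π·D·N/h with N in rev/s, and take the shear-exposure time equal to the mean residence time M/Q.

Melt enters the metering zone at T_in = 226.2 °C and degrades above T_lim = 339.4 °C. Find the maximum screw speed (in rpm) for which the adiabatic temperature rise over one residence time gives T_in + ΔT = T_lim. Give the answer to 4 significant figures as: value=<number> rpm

value=86.65 rpm

Throughput in SI: Q_s = 98.0 kg/h ÷ 3600 s/h = 0.0272222 kg/s
Mean residence time: t_res = M/Q_s = 2.37 kg / 0.0272222 kg/s = 87.0612 s
D = 39.1 mm = 0.0391 m;  h = 9.04 mm = 0.00904 m
ΔT_a = T_lim − T_in = 339.4 °C − 226.2 °C = 113.2 K
γ̇_max² = ΔT_a·ρ·cp/(η·t_res) = 113.2·924·1839/(5738·87.0612) = 385.048 s⁻²
γ̇_max = sqrt(385.048) = 19.6226 s⁻¹
N_max = γ̇_max h / (πD) = 19.6226·0.00904/(π·0.0391) = 1.44411 rev/s → ×60 = 86.6464 rpm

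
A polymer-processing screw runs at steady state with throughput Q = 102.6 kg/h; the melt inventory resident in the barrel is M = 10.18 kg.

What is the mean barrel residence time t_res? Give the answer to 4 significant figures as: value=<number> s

value=357.2 s

Convert throughput: Q = 102.6 kg/h = 102.6/3600 = 0.0285 kg/s
t_res = M / Q_s = 10.18 ÷ 0.0285 = 357.193 s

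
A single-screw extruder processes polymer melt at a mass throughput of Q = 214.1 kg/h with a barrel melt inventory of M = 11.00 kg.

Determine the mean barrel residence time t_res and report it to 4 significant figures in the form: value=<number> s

Q_s = Q / 3600 = 214.1 / 3600 = 0.0594722 kg/s
t_res = M / Q_s = 11.00 / 0.0594722 = 184.96 s

value=185.0 s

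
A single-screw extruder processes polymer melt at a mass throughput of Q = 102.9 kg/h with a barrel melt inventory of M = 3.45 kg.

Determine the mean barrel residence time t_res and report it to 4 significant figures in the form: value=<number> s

value=120.7 s

Throughput in SI: Q_s = 102.9 kg/h ÷ 3600 s/h = 0.0285833 kg/s
t_res = M / Q_s = 3.45 / 0.0285833 = 120.7 s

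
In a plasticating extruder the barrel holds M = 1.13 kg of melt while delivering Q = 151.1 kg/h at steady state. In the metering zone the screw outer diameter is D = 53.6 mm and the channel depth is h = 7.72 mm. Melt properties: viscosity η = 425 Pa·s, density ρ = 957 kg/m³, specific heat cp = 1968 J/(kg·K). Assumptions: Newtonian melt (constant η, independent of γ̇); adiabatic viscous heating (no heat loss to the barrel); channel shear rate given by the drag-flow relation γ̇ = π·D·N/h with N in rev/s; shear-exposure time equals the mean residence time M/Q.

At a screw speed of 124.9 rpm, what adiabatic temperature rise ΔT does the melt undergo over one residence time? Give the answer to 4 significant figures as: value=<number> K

Q_s = Q / 3600 = 151.1 / 3600 = 0.0419722 kg/s
t_res = M / Q_s = 1.13 / 0.0419722 = 26.9226 s
D = 53.6 mm = 0.0536 m;  h = 7.72 mm = 0.00772 m;  N = 124.9 rpm / 60 = 2.08167 rev/s
γ̇ = π·D·N / h = π · 0.0536 · 2.08167 / 0.00772 = 45.4055 s⁻¹
ΔT = η·γ̇²·t_res/(ρ·cp) = [425 × 45.4055² × 26.9226] / [957 × 1968] = 12.5252 K

value=12.53 K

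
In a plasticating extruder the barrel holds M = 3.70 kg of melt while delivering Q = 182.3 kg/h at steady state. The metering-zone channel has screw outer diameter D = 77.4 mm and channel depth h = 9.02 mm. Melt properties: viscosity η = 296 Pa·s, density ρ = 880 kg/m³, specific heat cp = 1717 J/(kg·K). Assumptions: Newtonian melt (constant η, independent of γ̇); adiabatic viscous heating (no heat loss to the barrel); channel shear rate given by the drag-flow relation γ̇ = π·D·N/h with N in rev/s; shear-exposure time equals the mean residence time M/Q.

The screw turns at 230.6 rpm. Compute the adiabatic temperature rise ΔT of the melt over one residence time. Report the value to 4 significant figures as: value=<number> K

value=153.7 K

Q_s = Q / 3600 = 182.3 / 3600 = 0.0506389 kg/s
Mean residence time: t_res = M/Q_s = 3.70 kg / 0.0506389 kg/s = 73.0664 s
D = 77.4 mm = 0.0774 m;  h = 9.02 mm = 0.00902 m;  N = 230.6 rpm / 60 = 3.84333 rev/s
γ̇ = π D N / h = (π)(0.0774)(3.84333) / 0.00902 = 103.608 s⁻¹
ΔT = η·γ̇²·t_res/(ρ·cp) = [296 × 103.608² × 73.0664] / [880 × 1717] = 153.653 K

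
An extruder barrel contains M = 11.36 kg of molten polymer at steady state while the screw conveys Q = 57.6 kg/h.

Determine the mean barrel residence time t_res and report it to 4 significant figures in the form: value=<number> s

value=710.0 s

Convert throughput: Q = 57.6 kg/h = 57.6/3600 = 0.016 kg/s
Mean residence time: t_res = M/Q_s = 11.36 kg / 0.016 kg/s = 710 s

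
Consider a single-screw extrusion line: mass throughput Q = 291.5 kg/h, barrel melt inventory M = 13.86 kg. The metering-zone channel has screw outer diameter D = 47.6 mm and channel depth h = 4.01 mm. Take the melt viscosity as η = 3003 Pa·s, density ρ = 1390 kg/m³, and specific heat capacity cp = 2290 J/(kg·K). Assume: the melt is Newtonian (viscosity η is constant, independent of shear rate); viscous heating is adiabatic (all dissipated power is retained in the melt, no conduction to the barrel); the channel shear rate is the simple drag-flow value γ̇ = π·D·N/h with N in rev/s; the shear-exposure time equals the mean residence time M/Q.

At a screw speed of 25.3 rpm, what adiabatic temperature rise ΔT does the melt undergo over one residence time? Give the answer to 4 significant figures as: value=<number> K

Throughput in SI: Q_s = 291.5 kg/h ÷ 3600 s/h = 0.0809722 kg/s
Mean residence time: t_res = M/Q_s = 13.86 kg / 0.0809722 kg/s = 171.17 s
Convert to SI: D = 0.0476 m, h = 0.00401 m, N = 25.3/60 = 0.421667 rev/s
γ̇ = π·D·N / h = π · 0.0476 · 0.421667 / 0.00401 = 15.7247 s⁻¹
ΔT = η·γ̇²·t_res / (ρ·cp) = 3003 · (15.7247)² · 171.17 / (1390 · 2290) = 39.9297 K

value=39.93 K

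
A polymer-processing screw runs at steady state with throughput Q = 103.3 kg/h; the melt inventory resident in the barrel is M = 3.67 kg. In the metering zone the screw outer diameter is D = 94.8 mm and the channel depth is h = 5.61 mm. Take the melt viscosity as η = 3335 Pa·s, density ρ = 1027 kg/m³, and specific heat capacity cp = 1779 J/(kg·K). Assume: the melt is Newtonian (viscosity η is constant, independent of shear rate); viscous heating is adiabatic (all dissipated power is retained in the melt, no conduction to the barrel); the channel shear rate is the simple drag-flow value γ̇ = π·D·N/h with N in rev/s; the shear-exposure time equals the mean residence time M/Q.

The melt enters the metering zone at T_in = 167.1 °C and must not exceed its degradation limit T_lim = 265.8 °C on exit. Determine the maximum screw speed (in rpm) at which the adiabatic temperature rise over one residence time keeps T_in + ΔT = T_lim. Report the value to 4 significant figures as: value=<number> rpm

value=23.24 rpm

Q_s = Q / 3600 = 103.3 / 3600 = 0.0286944 kg/s
t_res = M / Q_s = 3.67 / 0.0286944 = 127.899 s
D = 94.8 mm = 0.0948 m;  h = 5.61 mm = 0.00561 m
Allowable rise: ΔT_a = T_lim − T_in = 265.8 − 167.1 = 98.7 K
γ̇_max² = ΔT_a·ρ·cp/(η·t_res) = 98.7·1027·1779/(3335·127.899) = 422.765 s⁻²
Take the square root: γ̇_max = √(422.765) = 20.5613 s⁻¹
Solve γ̇ = πDN/h for N: N_max = γ̇_max·h/(π·D) = 20.5613 × 0.00561 / (π × 0.0948) = 0.387306 rev/s = 23.2384 rpm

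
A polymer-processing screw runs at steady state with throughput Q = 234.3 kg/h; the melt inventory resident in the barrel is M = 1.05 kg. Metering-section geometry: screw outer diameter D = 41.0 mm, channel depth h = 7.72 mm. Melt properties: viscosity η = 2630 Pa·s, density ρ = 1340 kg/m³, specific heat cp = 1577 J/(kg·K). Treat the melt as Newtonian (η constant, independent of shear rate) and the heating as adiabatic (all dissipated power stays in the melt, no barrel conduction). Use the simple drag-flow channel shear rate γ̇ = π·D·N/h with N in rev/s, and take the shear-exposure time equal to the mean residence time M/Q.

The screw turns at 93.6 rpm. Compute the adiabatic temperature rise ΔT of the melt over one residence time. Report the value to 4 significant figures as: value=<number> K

Convert throughput: Q = 234.3 kg/h = 234.3/3600 = 0.0650833 kg/s
t_res = M / Q_s = 1.05 / 0.0650833 = 16.1332 s
D = 41.0 mm = 0.041 m;  h = 7.72 mm = 0.00772 m;  N = 93.6 rpm / 60 = 1.56 rev/s
γ̇ = π·D·N / h = π · 0.041 · 1.56 / 0.00772 = 26.028 s⁻¹
Adiabatic rise: ΔT = η γ̇² t_res / (ρ cp) = 2630·(26.028)²·16.1332 / (1340·1577) = 13.6026 K

value=13.60 K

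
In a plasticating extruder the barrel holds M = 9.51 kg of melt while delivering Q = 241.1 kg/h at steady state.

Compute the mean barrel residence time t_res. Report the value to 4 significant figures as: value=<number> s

value=142.0 s

Throughput in SI: Q_s = 241.1 kg/h ÷ 3600 s/h = 0.0669722 kg/s
Mean residence time: t_res = M/Q_s = 9.51 kg / 0.0669722 kg/s = 141.999 s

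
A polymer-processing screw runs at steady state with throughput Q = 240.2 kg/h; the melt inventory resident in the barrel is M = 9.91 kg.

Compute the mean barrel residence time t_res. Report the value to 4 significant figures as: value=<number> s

Throughput in SI: Q_s = 240.2 kg/h ÷ 3600 s/h = 0.0667222 kg/s
t_res = M / Q_s = 9.91 ÷ 0.0667222 = 148.526 s

value=148.5 s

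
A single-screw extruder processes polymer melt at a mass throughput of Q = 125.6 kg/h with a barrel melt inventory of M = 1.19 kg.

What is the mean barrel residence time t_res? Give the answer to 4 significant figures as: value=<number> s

Throughput in SI: Q_s = 125.6 kg/h ÷ 3600 s/h = 0.0348889 kg/s
t_res = M / Q_s = 1.19 ÷ 0.0348889 = 34.1083 s

value=34.11 s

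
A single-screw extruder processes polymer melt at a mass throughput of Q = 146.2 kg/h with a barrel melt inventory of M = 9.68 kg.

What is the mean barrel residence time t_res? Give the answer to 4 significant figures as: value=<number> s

value=238.4 s

Convert throughput: Q = 146.2 kg/h = 146.2/3600 = 0.0406111 kg/s
t_res = M / Q_s = 9.68 ÷ 0.0406111 = 238.358 s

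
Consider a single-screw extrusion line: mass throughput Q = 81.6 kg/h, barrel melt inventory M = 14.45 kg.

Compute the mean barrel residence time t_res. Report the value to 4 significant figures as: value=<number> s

Convert throughput: Q = 81.6 kg/h = 81.6/3600 = 0.0226667 kg/s
Mean residence time: t_res = M/Q_s = 14.45 kg / 0.0226667 kg/s = 637.5 s

value=637.5 s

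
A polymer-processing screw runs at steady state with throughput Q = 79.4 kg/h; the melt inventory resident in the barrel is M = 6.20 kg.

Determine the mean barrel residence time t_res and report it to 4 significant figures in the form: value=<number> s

value=281.1 s

Q_s = Q / 3600 = 79.4 / 3600 = 0.0220556 kg/s
t_res = M / Q_s = 6.20 / 0.0220556 = 281.108 s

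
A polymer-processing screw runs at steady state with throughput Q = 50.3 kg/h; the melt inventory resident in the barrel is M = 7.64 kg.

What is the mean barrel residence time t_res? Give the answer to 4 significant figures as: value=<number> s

value=546.8 s

Q_s = Q / 3600 = 50.3 / 3600 = 0.0139722 kg/s
t_res = M / Q_s = 7.64 / 0.0139722 = 546.799 s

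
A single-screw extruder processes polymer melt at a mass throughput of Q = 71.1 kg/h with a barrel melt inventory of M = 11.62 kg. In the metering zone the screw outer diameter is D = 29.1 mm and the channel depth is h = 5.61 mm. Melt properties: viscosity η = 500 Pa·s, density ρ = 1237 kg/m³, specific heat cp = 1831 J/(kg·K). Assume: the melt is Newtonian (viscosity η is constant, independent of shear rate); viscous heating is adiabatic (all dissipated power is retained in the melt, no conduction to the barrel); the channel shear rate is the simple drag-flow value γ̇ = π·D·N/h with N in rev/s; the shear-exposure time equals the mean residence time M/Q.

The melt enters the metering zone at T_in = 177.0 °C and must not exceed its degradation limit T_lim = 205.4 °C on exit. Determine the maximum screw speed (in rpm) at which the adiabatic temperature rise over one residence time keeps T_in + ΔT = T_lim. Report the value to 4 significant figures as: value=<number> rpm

value=54.44 rpm

Q_s = Q / 3600 = 71.1 / 3600 = 0.01975 kg/s
t_res = M / Q_s = 11.62 / 0.01975 = 588.354 s
Geometry in SI: D = 29.1 mm → 0.0291 m, h = 5.61 mm → 0.00561 m
ΔT_a = T_lim − T_in = 205.4 − 177.0 = 28.4 K
γ̇_max² = ΔT_a·ρ·cp/(η·t_res) = 28.4·1237·1831/(500·588.354) = 218.659 s⁻²
γ̇_max = sqrt(218.659) = 14.7871 s⁻¹
N_max = γ̇_max·h / (π·D) = 14.7871 · 0.00561 / (π · 0.0291) = 0.90741 rev/s = 54.4446 rpm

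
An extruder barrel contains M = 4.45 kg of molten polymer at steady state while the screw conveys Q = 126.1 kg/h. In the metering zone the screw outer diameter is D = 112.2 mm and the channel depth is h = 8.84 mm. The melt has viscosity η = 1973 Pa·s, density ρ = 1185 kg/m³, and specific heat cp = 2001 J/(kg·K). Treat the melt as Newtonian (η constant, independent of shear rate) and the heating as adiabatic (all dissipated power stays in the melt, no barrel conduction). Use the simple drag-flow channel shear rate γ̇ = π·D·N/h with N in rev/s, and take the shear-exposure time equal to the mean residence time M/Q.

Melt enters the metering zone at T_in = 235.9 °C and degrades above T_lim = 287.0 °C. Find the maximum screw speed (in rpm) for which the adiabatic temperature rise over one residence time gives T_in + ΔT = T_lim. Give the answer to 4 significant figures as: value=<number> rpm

value=33.08 rpm

Convert throughput: Q = 126.1 kg/h = 126.1/3600 = 0.0350278 kg/s
t_res = M / Q_s = 4.45 / 0.0350278 = 127.042 s
Convert to metres: D = 0.1122 m, h = 0.00884 m
ΔT_a = T_lim − T_in = 287.0 °C − 235.9 °C = 51.1 K
γ̇_max² = ΔT_a·ρ·cp/(η·t_res) = 51.1·1185·2001/(1973·127.042) = 483.406 s⁻²
Take the square root: γ̇_max = √(483.406) = 21.9865 s⁻¹
N_max = γ̇_max·h / (π·D) = 21.9865 · 0.00884 / (π · 0.1122) = 0.551398 rev/s = 33.0839 rpm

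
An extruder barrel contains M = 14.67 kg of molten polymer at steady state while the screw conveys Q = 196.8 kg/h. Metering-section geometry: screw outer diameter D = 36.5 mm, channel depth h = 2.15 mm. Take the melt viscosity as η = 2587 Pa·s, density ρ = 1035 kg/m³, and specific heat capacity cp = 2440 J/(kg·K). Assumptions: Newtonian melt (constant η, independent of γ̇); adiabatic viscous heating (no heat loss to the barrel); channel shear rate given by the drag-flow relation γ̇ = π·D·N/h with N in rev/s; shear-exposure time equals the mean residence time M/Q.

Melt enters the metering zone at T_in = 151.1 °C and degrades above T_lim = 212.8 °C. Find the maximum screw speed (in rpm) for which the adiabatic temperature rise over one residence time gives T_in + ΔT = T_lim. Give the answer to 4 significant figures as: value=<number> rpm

value=16.85 rpm

Q_s = Q / 3600 = 196.8 / 3600 = 0.0546667 kg/s
Mean residence time: t_res = M/Q_s = 14.67 kg / 0.0546667 kg/s = 268.354 s
Geometry in SI: D = 36.5 mm → 0.0365 m, h = 2.15 mm → 0.00215 m
Allowable rise: ΔT_a = T_lim − T_in = 212.8 − 151.1 = 61.7 K
γ̇_max² = ΔT_a·ρ·cp/(η·t_res) = 61.7·1035·2440/(2587·268.354) = 224.446 s⁻²
γ̇_max = sqrt(224.446) = 14.9815 s⁻¹
N_max = γ̇_max·h / (π·D) = 14.9815 · 0.00215 / (π · 0.0365) = 0.2809 rev/s = 16.854 rpm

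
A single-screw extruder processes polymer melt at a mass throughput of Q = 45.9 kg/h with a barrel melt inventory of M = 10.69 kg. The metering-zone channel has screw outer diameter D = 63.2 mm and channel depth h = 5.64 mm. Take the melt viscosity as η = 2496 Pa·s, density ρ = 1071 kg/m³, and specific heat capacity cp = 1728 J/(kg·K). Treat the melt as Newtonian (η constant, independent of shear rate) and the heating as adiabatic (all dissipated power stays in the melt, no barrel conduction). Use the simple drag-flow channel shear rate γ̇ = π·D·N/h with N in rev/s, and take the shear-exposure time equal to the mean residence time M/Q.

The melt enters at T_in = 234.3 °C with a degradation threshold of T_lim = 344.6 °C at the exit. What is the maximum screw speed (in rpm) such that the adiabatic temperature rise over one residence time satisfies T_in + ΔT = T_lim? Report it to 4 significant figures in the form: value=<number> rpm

value=16.83 rpm

Throughput in SI: Q_s = 45.9 kg/h ÷ 3600 s/h = 0.01275 kg/s
t_res = M / Q_s = 10.69 / 0.01275 = 838.431 s
Geometry in SI: D = 63.2 mm → 0.0632 m, h = 5.64 mm → 0.00564 m
ΔT_a = T_lim − T_in = 344.6 °C − 234.3 °C = 110.3 K
Invert ΔT = ηγ̇²t_res/(ρcp) for γ̇: γ̇_max² = ΔT_a ρ cp / (η t_res) = 110.3·1071·1728 / (2496·838.431) = 97.5431 s⁻²
γ̇_max = √97.5431 = 9.87639 s⁻¹
N_max = γ̇_max h / (πD) = 9.87639·0.00564/(π·0.0632) = 0.28055 rev/s → ×60 = 16.833 rpm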